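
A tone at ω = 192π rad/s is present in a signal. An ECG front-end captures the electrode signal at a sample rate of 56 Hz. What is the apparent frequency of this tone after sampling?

ω = 192π rad/s → f = ω/(2π) = 96 Hz.
96 Hz mod fs = 40 Hz.
40 Hz > fs/2 = 28 Hz, folds to fs − 40 Hz = 16 Hz.

16 Hz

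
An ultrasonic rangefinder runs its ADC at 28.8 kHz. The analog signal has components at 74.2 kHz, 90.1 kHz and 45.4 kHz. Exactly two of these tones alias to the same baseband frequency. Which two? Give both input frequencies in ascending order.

fs/2 = 14.4 kHz.
74.2 kHz mod fs = 16.6 kHz.
16.6 kHz > fs/2 = 14.4 kHz, folds to fs − 16.6 kHz = 12.2 kHz.
90.1 kHz mod fs = 3.7 kHz.
3.7 kHz ≤ fs/2 = 14.4 kHz, appears at 3.7 kHz.
45.4 kHz mod fs = 16.6 kHz.
16.6 kHz > fs/2 = 14.4 kHz, folds to fs − 16.6 kHz = 12.2 kHz.
45.4 kHz and 74.2 kHz both map to 12.2 kHz.

45.4 kHz, 74.2 kHz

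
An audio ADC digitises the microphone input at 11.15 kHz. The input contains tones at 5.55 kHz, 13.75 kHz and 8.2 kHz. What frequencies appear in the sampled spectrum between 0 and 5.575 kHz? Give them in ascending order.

2.6 kHz, 2.95 kHz, 5.55 kHz

fs/2 = 5.575 kHz.
5.55 kHz ≤ fs/2 = 5.575 kHz, passes unchanged.
13.75 kHz mod fs = 2.6 kHz.
2.6 kHz ≤ fs/2 = 5.575 kHz, appears at 2.6 kHz.
8.2 kHz > fs/2 = 5.575 kHz, folds to fs − 8.2 kHz = 2.95 kHz.
Distinct values: {2.6 kHz, 2.95 kHz, 5.55 kHz}.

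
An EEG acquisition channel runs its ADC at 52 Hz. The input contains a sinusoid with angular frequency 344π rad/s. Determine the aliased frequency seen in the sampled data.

16 Hz

ω = 344π rad/s → f = ω/(2π) = 172 Hz.
172 Hz mod fs = 16 Hz.
16 Hz ≤ fs/2 = 26 Hz, appears at 16 Hz.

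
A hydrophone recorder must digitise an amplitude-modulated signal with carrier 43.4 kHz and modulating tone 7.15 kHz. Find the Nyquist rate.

101.1 kHz

AM sidebands sit at fc ± fm = 36.25 kHz and 50.55 kHz.
Highest-frequency component: 50.55 kHz.
Nyquist rate = 2 × 50.55 kHz = 101.1 kHz.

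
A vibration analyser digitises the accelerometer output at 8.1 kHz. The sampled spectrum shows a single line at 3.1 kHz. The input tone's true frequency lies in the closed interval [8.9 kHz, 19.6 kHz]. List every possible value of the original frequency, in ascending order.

11.2 kHz, 13.1 kHz, 19.3 kHz

Frequencies that alias to 3.1 kHz are k·fs ± 3.1 kHz for integer k ≥ 0.
k=0: 3.1 kHz.
k=1: 5 kHz, 11.2 kHz.
k=2: 13.1 kHz, 19.3 kHz.
k=3: 21.2 kHz, 27.4 kHz.
Within [8.9 kHz, 19.6 kHz]: 11.2 kHz, 13.1 kHz, 19.3 kHz.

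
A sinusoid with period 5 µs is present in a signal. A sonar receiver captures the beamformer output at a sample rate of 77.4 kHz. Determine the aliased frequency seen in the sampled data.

T = 5 µs → f = 1/T = 200 kHz.
200 kHz mod fs = 45.2 kHz.
45.2 kHz > fs/2 = 38.7 kHz, folds to fs − 45.2 kHz = 32.2 kHz.

32.2 kHz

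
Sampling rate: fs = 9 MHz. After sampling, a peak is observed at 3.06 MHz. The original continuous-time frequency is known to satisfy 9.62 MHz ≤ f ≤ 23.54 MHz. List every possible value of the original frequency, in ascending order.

Frequencies that alias to 3.06 MHz are k·fs ± 3.06 MHz for integer k ≥ 0.
k=0: 3.06 MHz.
k=1: 5.94 MHz, 12.06 MHz.
k=2: 14.94 MHz, 21.06 MHz.
k=3: 23.94 MHz, 30.06 MHz.
Within [9.62 MHz, 23.54 MHz]: 12.06 MHz, 14.94 MHz, 21.06 MHz.

12.06 MHz, 14.94 MHz, 21.06 MHz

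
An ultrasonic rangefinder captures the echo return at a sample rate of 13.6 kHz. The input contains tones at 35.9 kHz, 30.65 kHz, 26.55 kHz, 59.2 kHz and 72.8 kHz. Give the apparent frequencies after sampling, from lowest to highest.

fs/2 = 6.8 kHz.
35.9 kHz mod fs = 8.7 kHz.
8.7 kHz > fs/2 = 6.8 kHz, folds to fs − 8.7 kHz = 4.9 kHz.
30.65 kHz mod fs = 3.45 kHz.
3.45 kHz ≤ fs/2 = 6.8 kHz, appears at 3.45 kHz.
26.55 kHz mod fs = 12.95 kHz.
12.95 kHz > fs/2 = 6.8 kHz, folds to fs − 12.95 kHz = 0.65 kHz.
59.2 kHz mod fs = 4.8 kHz.
4.8 kHz ≤ fs/2 = 6.8 kHz, appears at 4.8 kHz.
72.8 kHz mod fs = 4.8 kHz.
4.8 kHz ≤ fs/2 = 6.8 kHz, appears at 4.8 kHz.
Distinct values: {0.65 kHz, 3.45 kHz, 4.8 kHz, 4.9 kHz}.

0.65 kHz, 3.45 kHz, 4.8 kHz, 4.9 kHz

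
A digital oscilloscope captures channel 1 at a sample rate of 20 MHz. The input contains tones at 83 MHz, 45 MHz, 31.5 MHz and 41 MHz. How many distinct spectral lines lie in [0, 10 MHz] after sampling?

fs/2 = 10 MHz.
83 MHz mod fs = 3 MHz.
3 MHz ≤ fs/2 = 10 MHz, appears at 3 MHz.
45 MHz mod fs = 5 MHz.
5 MHz ≤ fs/2 = 10 MHz, appears at 5 MHz.
31.5 MHz mod fs = 11.5 MHz.
11.5 MHz > fs/2 = 10 MHz, folds to fs − 11.5 MHz = 8.5 MHz.
41 MHz mod fs = 1 MHz.
1 MHz ≤ fs/2 = 10 MHz, appears at 1 MHz.
Distinct values: {1 MHz, 3 MHz, 5 MHz, 8.5 MHz} → 4.

4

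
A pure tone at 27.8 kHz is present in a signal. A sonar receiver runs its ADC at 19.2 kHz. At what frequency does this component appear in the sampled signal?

27.8 kHz mod fs = 8.6 kHz.
8.6 kHz ≤ fs/2 = 9.6 kHz, appears at 8.6 kHz.

8.6 kHz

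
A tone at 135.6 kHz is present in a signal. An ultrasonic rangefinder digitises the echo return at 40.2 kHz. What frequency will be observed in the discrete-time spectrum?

135.6 kHz mod fs = 15 kHz.
15 kHz ≤ fs/2 = 20.1 kHz, appears at 15 kHz.

15 kHz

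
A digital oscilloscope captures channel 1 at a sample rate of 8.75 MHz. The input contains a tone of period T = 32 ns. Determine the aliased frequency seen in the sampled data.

T = 32 ns → f = 1/T = 31.25 MHz.
31.25 MHz mod fs = 5 MHz.
5 MHz > fs/2 = 4.375 MHz, folds to fs − 5 MHz = 3.75 MHz.

3.75 MHz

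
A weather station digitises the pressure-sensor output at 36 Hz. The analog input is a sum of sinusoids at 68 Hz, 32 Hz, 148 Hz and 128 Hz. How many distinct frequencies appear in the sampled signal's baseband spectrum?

fs/2 = 18 Hz.
68 Hz mod fs = 32 Hz.
32 Hz > fs/2 = 18 Hz, folds to fs − 32 Hz = 4 Hz.
32 Hz > fs/2 = 18 Hz, folds to fs − 32 Hz = 4 Hz.
148 Hz mod fs = 4 Hz.
4 Hz ≤ fs/2 = 18 Hz, appears at 4 Hz.
128 Hz mod fs = 20 Hz.
20 Hz > fs/2 = 18 Hz, folds to fs − 20 Hz = 16 Hz.
Distinct values: {4 Hz, 16 Hz} → 2.

2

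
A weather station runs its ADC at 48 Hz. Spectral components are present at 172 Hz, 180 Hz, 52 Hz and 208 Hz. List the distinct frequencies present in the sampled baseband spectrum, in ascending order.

fs/2 = 24 Hz.
172 Hz mod fs = 28 Hz.
28 Hz > fs/2 = 24 Hz, folds to fs − 28 Hz = 20 Hz.
180 Hz mod fs = 36 Hz.
36 Hz > fs/2 = 24 Hz, folds to fs − 36 Hz = 12 Hz.
52 Hz mod fs = 4 Hz.
4 Hz ≤ fs/2 = 24 Hz, appears at 4 Hz.
208 Hz mod fs = 16 Hz.
16 Hz ≤ fs/2 = 24 Hz, appears at 16 Hz.
Distinct values: {4 Hz, 12 Hz, 16 Hz, 20 Hz}.

4 Hz, 12 Hz, 16 Hz, 20 Hz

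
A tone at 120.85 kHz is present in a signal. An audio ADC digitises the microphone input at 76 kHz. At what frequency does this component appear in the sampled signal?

31.15 kHz

120.85 kHz mod fs = 44.85 kHz.
44.85 kHz > fs/2 = 38 kHz, folds to fs − 44.85 kHz = 31.15 kHz.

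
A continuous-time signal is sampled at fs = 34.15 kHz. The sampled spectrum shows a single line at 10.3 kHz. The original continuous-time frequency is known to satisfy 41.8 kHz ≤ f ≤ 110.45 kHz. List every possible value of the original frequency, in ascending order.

44.45 kHz, 58 kHz, 78.6 kHz, 92.15 kHz

Frequencies that alias to 10.3 kHz are k·fs ± 10.3 kHz for integer k ≥ 0.
k=0: 10.3 kHz.
k=1: 23.85 kHz, 44.45 kHz.
k=2: 58 kHz, 78.6 kHz.
k=3: 92.15 kHz, 112.75 kHz.
k=4: 126.3 kHz, 146.9 kHz.
Within [41.8 kHz, 110.45 kHz]: 44.45 kHz, 58 kHz, 78.6 kHz, 92.15 kHz.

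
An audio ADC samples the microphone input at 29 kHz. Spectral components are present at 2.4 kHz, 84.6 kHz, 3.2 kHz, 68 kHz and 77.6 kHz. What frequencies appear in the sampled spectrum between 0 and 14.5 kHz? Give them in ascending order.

fs/2 = 14.5 kHz.
2.4 kHz ≤ fs/2 = 14.5 kHz, passes unchanged.
84.6 kHz mod fs = 26.6 kHz.
26.6 kHz > fs/2 = 14.5 kHz, folds to fs − 26.6 kHz = 2.4 kHz.
3.2 kHz ≤ fs/2 = 14.5 kHz, passes unchanged.
68 kHz mod fs = 10 kHz.
10 kHz ≤ fs/2 = 14.5 kHz, appears at 10 kHz.
77.6 kHz mod fs = 19.6 kHz.
19.6 kHz > fs/2 = 14.5 kHz, folds to fs − 19.6 kHz = 9.4 kHz.
Distinct values: {2.4 kHz, 3.2 kHz, 9.4 kHz, 10 kHz}.

2.4 kHz, 3.2 kHz, 9.4 kHz, 10 kHz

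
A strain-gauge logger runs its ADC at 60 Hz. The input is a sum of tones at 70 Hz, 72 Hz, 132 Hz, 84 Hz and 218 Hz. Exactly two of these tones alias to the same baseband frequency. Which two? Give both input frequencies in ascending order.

fs/2 = 30 Hz.
70 Hz mod fs = 10 Hz.
10 Hz ≤ fs/2 = 30 Hz, appears at 10 Hz.
72 Hz mod fs = 12 Hz.
12 Hz ≤ fs/2 = 30 Hz, appears at 12 Hz.
132 Hz mod fs = 12 Hz.
12 Hz ≤ fs/2 = 30 Hz, appears at 12 Hz.
84 Hz mod fs = 24 Hz.
24 Hz ≤ fs/2 = 30 Hz, appears at 24 Hz.
218 Hz mod fs = 38 Hz.
38 Hz > fs/2 = 30 Hz, folds to fs − 38 Hz = 22 Hz.
72 Hz and 132 Hz both map to 12 Hz.

72 Hz, 132 Hz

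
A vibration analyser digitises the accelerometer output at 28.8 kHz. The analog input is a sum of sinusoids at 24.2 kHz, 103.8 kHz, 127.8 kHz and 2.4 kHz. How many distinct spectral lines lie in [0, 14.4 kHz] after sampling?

4

fs/2 = 14.4 kHz.
24.2 kHz > fs/2 = 14.4 kHz, folds to fs − 24.2 kHz = 4.6 kHz.
103.8 kHz mod fs = 17.4 kHz.
17.4 kHz > fs/2 = 14.4 kHz, folds to fs − 17.4 kHz = 11.4 kHz.
127.8 kHz mod fs = 12.6 kHz.
12.6 kHz ≤ fs/2 = 14.4 kHz, appears at 12.6 kHz.
2.4 kHz ≤ fs/2 = 14.4 kHz, passes unchanged.
Distinct values: {2.4 kHz, 4.6 kHz, 11.4 kHz, 12.6 kHz} → 4.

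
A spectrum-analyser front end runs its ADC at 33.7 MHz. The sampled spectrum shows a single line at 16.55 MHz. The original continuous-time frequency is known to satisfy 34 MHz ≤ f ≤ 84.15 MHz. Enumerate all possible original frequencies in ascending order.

50.25 MHz, 50.85 MHz, 83.95 MHz

Frequencies that alias to 16.55 MHz are k·fs ± 16.55 MHz for integer k ≥ 0.
k=0: 16.55 MHz.
k=1: 17.15 MHz, 50.25 MHz.
k=2: 50.85 MHz, 83.95 MHz.
k=3: 84.55 MHz, 117.65 MHz.
Within [34 MHz, 84.15 MHz]: 50.25 MHz, 50.85 MHz, 83.95 MHz.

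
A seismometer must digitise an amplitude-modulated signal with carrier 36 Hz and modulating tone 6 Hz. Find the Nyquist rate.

AM sidebands sit at fc ± fm = 30 Hz and 42 Hz.
Highest-frequency component: 42 Hz.
Nyquist rate = 2 × 42 Hz = 84 Hz.

84 Hz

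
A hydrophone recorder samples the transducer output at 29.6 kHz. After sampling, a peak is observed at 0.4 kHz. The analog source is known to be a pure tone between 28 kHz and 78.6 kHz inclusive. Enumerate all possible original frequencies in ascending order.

Frequencies that alias to 0.4 kHz are k·fs ± 0.4 kHz for integer k ≥ 0.
k=0: 0.4 kHz.
k=1: 29.2 kHz, 30 kHz.
k=2: 58.8 kHz, 59.6 kHz.
k=3: 88.4 kHz, 89.2 kHz.
Within [28 kHz, 78.6 kHz]: 29.2 kHz, 30 kHz, 58.8 kHz, 59.6 kHz.

29.2 kHz, 30 kHz, 58.8 kHz, 59.6 kHz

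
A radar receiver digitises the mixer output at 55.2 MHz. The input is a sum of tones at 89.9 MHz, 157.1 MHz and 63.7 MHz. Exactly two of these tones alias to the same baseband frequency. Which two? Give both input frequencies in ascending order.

fs/2 = 27.6 MHz.
89.9 MHz mod fs = 34.7 MHz.
34.7 MHz > fs/2 = 27.6 MHz, folds to fs − 34.7 MHz = 20.5 MHz.
157.1 MHz mod fs = 46.7 MHz.
46.7 MHz > fs/2 = 27.6 MHz, folds to fs − 46.7 MHz = 8.5 MHz.
63.7 MHz mod fs = 8.5 MHz.
8.5 MHz ≤ fs/2 = 27.6 MHz, appears at 8.5 MHz.
63.7 MHz and 157.1 MHz both map to 8.5 MHz.

63.7 MHz, 157.1 MHz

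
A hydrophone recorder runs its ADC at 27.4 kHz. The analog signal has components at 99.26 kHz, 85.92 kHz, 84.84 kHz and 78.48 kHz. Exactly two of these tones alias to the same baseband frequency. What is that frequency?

3.72 kHz

fs/2 = 13.7 kHz.
99.26 kHz mod fs = 17.06 kHz.
17.06 kHz > fs/2 = 13.7 kHz, folds to fs − 17.06 kHz = 10.34 kHz.
85.92 kHz mod fs = 3.72 kHz.
3.72 kHz ≤ fs/2 = 13.7 kHz, appears at 3.72 kHz.
84.84 kHz mod fs = 2.64 kHz.
2.64 kHz ≤ fs/2 = 13.7 kHz, appears at 2.64 kHz.
78.48 kHz mod fs = 23.68 kHz.
23.68 kHz > fs/2 = 13.7 kHz, folds to fs − 23.68 kHz = 3.72 kHz.
78.48 kHz and 85.92 kHz both map to 3.72 kHz.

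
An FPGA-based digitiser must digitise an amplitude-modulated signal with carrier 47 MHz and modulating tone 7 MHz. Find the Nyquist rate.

108 MHz

AM sidebands sit at fc ± fm = 40 MHz and 54 MHz.
Highest-frequency component: 54 MHz.
Nyquist rate = 2 × 54 MHz = 108 MHz.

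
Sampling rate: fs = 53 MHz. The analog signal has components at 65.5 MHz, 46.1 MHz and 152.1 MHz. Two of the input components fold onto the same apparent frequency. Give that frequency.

6.9 MHz

fs/2 = 26.5 MHz.
65.5 MHz mod fs = 12.5 MHz.
12.5 MHz ≤ fs/2 = 26.5 MHz, appears at 12.5 MHz.
46.1 MHz > fs/2 = 26.5 MHz, folds to fs − 46.1 MHz = 6.9 MHz.
152.1 MHz mod fs = 46.1 MHz.
46.1 MHz > fs/2 = 26.5 MHz, folds to fs − 46.1 MHz = 6.9 MHz.
46.1 MHz and 152.1 MHz both map to 6.9 MHz.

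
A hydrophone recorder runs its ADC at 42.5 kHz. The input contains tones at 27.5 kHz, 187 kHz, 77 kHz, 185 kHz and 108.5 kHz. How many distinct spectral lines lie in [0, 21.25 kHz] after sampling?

4

fs/2 = 21.25 kHz.
27.5 kHz > fs/2 = 21.25 kHz, folds to fs − 27.5 kHz = 15 kHz.
187 kHz mod fs = 17 kHz.
17 kHz ≤ fs/2 = 21.25 kHz, appears at 17 kHz.
77 kHz mod fs = 34.5 kHz.
34.5 kHz > fs/2 = 21.25 kHz, folds to fs − 34.5 kHz = 8 kHz.
185 kHz mod fs = 15 kHz.
15 kHz ≤ fs/2 = 21.25 kHz, appears at 15 kHz.
108.5 kHz mod fs = 23.5 kHz.
23.5 kHz > fs/2 = 21.25 kHz, folds to fs − 23.5 kHz = 19 kHz.
Distinct values: {8 kHz, 15 kHz, 17 kHz, 19 kHz} → 4.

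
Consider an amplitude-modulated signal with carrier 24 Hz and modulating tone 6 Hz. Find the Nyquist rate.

AM sidebands sit at fc ± fm = 18 Hz and 30 Hz.
Highest-frequency component: 30 Hz.
Nyquist rate = 2 × 30 Hz = 60 Hz.

60 Hz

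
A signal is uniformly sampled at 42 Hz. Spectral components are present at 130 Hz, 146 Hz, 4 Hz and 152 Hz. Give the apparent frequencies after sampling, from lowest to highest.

4 Hz, 16 Hz, 20 Hz

fs/2 = 21 Hz.
130 Hz mod fs = 4 Hz.
4 Hz ≤ fs/2 = 21 Hz, appears at 4 Hz.
146 Hz mod fs = 20 Hz.
20 Hz ≤ fs/2 = 21 Hz, appears at 20 Hz.
4 Hz ≤ fs/2 = 21 Hz, passes unchanged.
152 Hz mod fs = 26 Hz.
26 Hz > fs/2 = 21 Hz, folds to fs − 26 Hz = 16 Hz.
Distinct values: {4 Hz, 16 Hz, 20 Hz}.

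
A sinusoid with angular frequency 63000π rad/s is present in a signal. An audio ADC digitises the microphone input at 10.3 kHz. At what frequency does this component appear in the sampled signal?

ω = 63000π rad/s → f = ω/(2π) = 31500 Hz = 31.5 kHz.
31.5 kHz mod fs = 0.6 kHz.
0.6 kHz ≤ fs/2 = 5.15 kHz, appears at 0.6 kHz.

0.6 kHz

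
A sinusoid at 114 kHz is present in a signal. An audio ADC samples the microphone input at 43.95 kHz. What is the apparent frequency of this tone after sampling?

114 kHz mod fs = 26.1 kHz.
26.1 kHz > fs/2 = 21.975 kHz, folds to fs − 26.1 kHz = 17.85 kHz.

17.85 kHz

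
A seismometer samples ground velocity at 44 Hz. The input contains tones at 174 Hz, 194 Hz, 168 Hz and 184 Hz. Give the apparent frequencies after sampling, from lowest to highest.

2 Hz, 8 Hz, 18 Hz

fs/2 = 22 Hz.
174 Hz mod fs = 42 Hz.
42 Hz > fs/2 = 22 Hz, folds to fs − 42 Hz = 2 Hz.
194 Hz mod fs = 18 Hz.
18 Hz ≤ fs/2 = 22 Hz, appears at 18 Hz.
168 Hz mod fs = 36 Hz.
36 Hz > fs/2 = 22 Hz, folds to fs − 36 Hz = 8 Hz.
184 Hz mod fs = 8 Hz.
8 Hz ≤ fs/2 = 22 Hz, appears at 8 Hz.
Distinct values: {2 Hz, 8 Hz, 18 Hz}.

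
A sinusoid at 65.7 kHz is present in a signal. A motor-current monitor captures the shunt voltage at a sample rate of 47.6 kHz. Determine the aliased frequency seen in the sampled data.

65.7 kHz mod fs = 18.1 kHz.
18.1 kHz ≤ fs/2 = 23.8 kHz, appears at 18.1 kHz.

18.1 kHz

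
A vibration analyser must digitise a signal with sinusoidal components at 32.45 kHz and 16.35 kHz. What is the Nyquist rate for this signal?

64.9 kHz

Highest-frequency component: 32.45 kHz.
Nyquist rate = 2 × 32.45 kHz = 64.9 kHz.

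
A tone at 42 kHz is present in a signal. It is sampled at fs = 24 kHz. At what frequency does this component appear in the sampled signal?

42 kHz mod fs = 18 kHz.
18 kHz > fs/2 = 12 kHz, folds to fs − 18 kHz = 6 kHz.

6 kHz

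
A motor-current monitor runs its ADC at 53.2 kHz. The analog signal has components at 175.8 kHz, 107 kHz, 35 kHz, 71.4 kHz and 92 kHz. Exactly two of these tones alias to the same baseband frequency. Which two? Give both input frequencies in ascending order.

fs/2 = 26.6 kHz.
175.8 kHz mod fs = 16.2 kHz.
16.2 kHz ≤ fs/2 = 26.6 kHz, appears at 16.2 kHz.
107 kHz mod fs = 0.6 kHz.
0.6 kHz ≤ fs/2 = 26.6 kHz, appears at 0.6 kHz.
35 kHz > fs/2 = 26.6 kHz, folds to fs − 35 kHz = 18.2 kHz.
71.4 kHz mod fs = 18.2 kHz.
18.2 kHz ≤ fs/2 = 26.6 kHz, appears at 18.2 kHz.
92 kHz mod fs = 38.8 kHz.
38.8 kHz > fs/2 = 26.6 kHz, folds to fs − 38.8 kHz = 14.4 kHz.
35 kHz and 71.4 kHz both map to 18.2 kHz.

35 kHz, 71.4 kHz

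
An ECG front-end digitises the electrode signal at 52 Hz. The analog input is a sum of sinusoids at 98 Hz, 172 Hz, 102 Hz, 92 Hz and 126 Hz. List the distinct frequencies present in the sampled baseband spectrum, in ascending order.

fs/2 = 26 Hz.
98 Hz mod fs = 46 Hz.
46 Hz > fs/2 = 26 Hz, folds to fs − 46 Hz = 6 Hz.
172 Hz mod fs = 16 Hz.
16 Hz ≤ fs/2 = 26 Hz, appears at 16 Hz.
102 Hz mod fs = 50 Hz.
50 Hz > fs/2 = 26 Hz, folds to fs − 50 Hz = 2 Hz.
92 Hz mod fs = 40 Hz.
40 Hz > fs/2 = 26 Hz, folds to fs − 40 Hz = 12 Hz.
126 Hz mod fs = 22 Hz.
22 Hz ≤ fs/2 = 26 Hz, appears at 22 Hz.
Distinct values: {2 Hz, 6 Hz, 12 Hz, 16 Hz, 22 Hz}.

2 Hz, 6 Hz, 12 Hz, 16 Hz, 22 Hz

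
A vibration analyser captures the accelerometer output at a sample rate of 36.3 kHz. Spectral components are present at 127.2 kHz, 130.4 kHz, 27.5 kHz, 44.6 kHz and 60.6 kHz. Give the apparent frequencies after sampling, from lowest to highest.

fs/2 = 18.15 kHz.
127.2 kHz mod fs = 18.3 kHz.
18.3 kHz > fs/2 = 18.15 kHz, folds to fs − 18.3 kHz = 18 kHz.
130.4 kHz mod fs = 21.5 kHz.
21.5 kHz > fs/2 = 18.15 kHz, folds to fs − 21.5 kHz = 14.8 kHz.
27.5 kHz > fs/2 = 18.15 kHz, folds to fs − 27.5 kHz = 8.8 kHz.
44.6 kHz mod fs = 8.3 kHz.
8.3 kHz ≤ fs/2 = 18.15 kHz, appears at 8.3 kHz.
60.6 kHz mod fs = 24.3 kHz.
24.3 kHz > fs/2 = 18.15 kHz, folds to fs − 24.3 kHz = 12 kHz.
Distinct values: {8.3 kHz, 8.8 kHz, 12 kHz, 14.8 kHz, 18 kHz}.

8.3 kHz, 8.8 kHz, 12 kHz, 14.8 kHz, 18 kHz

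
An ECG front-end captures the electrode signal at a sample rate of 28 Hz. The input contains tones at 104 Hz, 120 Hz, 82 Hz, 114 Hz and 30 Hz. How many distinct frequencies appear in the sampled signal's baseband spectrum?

fs/2 = 14 Hz.
104 Hz mod fs = 20 Hz.
20 Hz > fs/2 = 14 Hz, folds to fs − 20 Hz = 8 Hz.
120 Hz mod fs = 8 Hz.
8 Hz ≤ fs/2 = 14 Hz, appears at 8 Hz.
82 Hz mod fs = 26 Hz.
26 Hz > fs/2 = 14 Hz, folds to fs − 26 Hz = 2 Hz.
114 Hz mod fs = 2 Hz.
2 Hz ≤ fs/2 = 14 Hz, appears at 2 Hz.
30 Hz mod fs = 2 Hz.
2 Hz ≤ fs/2 = 14 Hz, appears at 2 Hz.
Distinct values: {2 Hz, 8 Hz} → 2.

2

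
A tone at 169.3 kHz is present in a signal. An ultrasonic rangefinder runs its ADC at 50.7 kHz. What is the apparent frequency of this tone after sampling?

169.3 kHz mod fs = 17.2 kHz.
17.2 kHz ≤ fs/2 = 25.35 kHz, appears at 17.2 kHz.

17.2 kHz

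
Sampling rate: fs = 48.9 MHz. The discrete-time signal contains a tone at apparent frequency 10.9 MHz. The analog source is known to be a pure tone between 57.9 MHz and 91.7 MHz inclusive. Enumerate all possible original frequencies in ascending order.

Frequencies that alias to 10.9 MHz are k·fs ± 10.9 MHz for integer k ≥ 0.
k=0: 10.9 MHz.
k=1: 38 MHz, 59.8 MHz.
k=2: 86.9 MHz, 108.7 MHz.
k=3: 135.8 MHz, 157.6 MHz.
Within [57.9 MHz, 91.7 MHz]: 59.8 MHz, 86.9 MHz.

59.8 MHz, 86.9 MHz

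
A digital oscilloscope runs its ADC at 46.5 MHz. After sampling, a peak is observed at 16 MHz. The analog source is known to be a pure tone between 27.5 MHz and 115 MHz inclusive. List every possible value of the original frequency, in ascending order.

30.5 MHz, 62.5 MHz, 77 MHz, 109 MHz

Frequencies that alias to 16 MHz are k·fs ± 16 MHz for integer k ≥ 0.
k=0: 16 MHz.
k=1: 30.5 MHz, 62.5 MHz.
k=2: 77 MHz, 109 MHz.
k=3: 123.5 MHz, 155.5 MHz.
Within [27.5 MHz, 115 MHz]: 30.5 MHz, 62.5 MHz, 77 MHz, 109 MHz.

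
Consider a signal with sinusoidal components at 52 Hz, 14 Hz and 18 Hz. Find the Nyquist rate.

Highest-frequency component: 52 Hz.
Nyquist rate = 2 × 52 Hz = 104 Hz.

104 Hz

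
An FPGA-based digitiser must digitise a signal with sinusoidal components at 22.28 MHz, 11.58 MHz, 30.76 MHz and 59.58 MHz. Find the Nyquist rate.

119.16 MHz

Highest-frequency component: 59.58 MHz.
Nyquist rate = 2 × 59.58 MHz = 119.16 MHz.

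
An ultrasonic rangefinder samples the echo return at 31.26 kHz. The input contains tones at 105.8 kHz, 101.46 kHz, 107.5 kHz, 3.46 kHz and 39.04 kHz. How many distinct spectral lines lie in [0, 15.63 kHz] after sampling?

fs/2 = 15.63 kHz.
105.8 kHz mod fs = 12.02 kHz.
12.02 kHz ≤ fs/2 = 15.63 kHz, appears at 12.02 kHz.
101.46 kHz mod fs = 7.68 kHz.
7.68 kHz ≤ fs/2 = 15.63 kHz, appears at 7.68 kHz.
107.5 kHz mod fs = 13.72 kHz.
13.72 kHz ≤ fs/2 = 15.63 kHz, appears at 13.72 kHz.
3.46 kHz ≤ fs/2 = 15.63 kHz, passes unchanged.
39.04 kHz mod fs = 7.78 kHz.
7.78 kHz ≤ fs/2 = 15.63 kHz, appears at 7.78 kHz.
Distinct values: {3.46 kHz, 7.68 kHz, 7.78 kHz, 12.02 kHz, 13.72 kHz} → 5.

5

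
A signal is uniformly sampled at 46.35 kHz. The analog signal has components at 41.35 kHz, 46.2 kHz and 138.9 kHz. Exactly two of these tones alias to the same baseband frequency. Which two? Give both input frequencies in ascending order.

46.2 kHz, 138.9 kHz

fs/2 = 23.175 kHz.
41.35 kHz > fs/2 = 23.175 kHz, folds to fs − 41.35 kHz = 5 kHz.
46.2 kHz > fs/2 = 23.175 kHz, folds to fs − 46.2 kHz = 0.15 kHz.
138.9 kHz mod fs = 46.2 kHz.
46.2 kHz > fs/2 = 23.175 kHz, folds to fs − 46.2 kHz = 0.15 kHz.
46.2 kHz and 138.9 kHz both map to 0.15 kHz.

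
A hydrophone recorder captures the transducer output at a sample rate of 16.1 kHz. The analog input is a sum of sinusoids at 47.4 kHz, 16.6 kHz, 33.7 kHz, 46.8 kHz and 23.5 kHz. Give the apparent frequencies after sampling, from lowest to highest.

fs/2 = 8.05 kHz.
47.4 kHz mod fs = 15.2 kHz.
15.2 kHz > fs/2 = 8.05 kHz, folds to fs − 15.2 kHz = 0.9 kHz.
16.6 kHz mod fs = 0.5 kHz.
0.5 kHz ≤ fs/2 = 8.05 kHz, appears at 0.5 kHz.
33.7 kHz mod fs = 1.5 kHz.
1.5 kHz ≤ fs/2 = 8.05 kHz, appears at 1.5 kHz.
46.8 kHz mod fs = 14.6 kHz.
14.6 kHz > fs/2 = 8.05 kHz, folds to fs − 14.6 kHz = 1.5 kHz.
23.5 kHz mod fs = 7.4 kHz.
7.4 kHz ≤ fs/2 = 8.05 kHz, appears at 7.4 kHz.
Distinct values: {0.5 kHz, 0.9 kHz, 1.5 kHz, 7.4 kHz}.

0.5 kHz, 0.9 kHz, 1.5 kHz, 7.4 kHz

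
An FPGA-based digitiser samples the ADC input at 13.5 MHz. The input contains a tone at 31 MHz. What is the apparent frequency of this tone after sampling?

31 MHz mod fs = 4 MHz.
4 MHz ≤ fs/2 = 6.75 MHz, appears at 4 MHz.

4 MHz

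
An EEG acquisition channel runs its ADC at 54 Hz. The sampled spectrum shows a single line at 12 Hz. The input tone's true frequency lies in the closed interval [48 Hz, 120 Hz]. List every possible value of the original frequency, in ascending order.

66 Hz, 96 Hz, 120 Hz

Frequencies that alias to 12 Hz are k·fs ± 12 Hz for integer k ≥ 0.
k=0: 12 Hz.
k=1: 42 Hz, 66 Hz.
k=2: 96 Hz, 120 Hz.
k=3: 150 Hz, 174 Hz.
Within [48 Hz, 120 Hz]: 66 Hz, 96 Hz, 120 Hz.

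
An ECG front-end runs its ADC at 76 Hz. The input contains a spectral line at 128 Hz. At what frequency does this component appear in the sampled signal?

24 Hz

128 Hz mod fs = 52 Hz.
52 Hz > fs/2 = 38 Hz, folds to fs − 52 Hz = 24 Hz.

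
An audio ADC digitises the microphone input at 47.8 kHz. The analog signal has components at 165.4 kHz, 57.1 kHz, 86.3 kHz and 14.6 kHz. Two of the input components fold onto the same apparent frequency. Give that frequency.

9.3 kHz

fs/2 = 23.9 kHz.
165.4 kHz mod fs = 22 kHz.
22 kHz ≤ fs/2 = 23.9 kHz, appears at 22 kHz.
57.1 kHz mod fs = 9.3 kHz.
9.3 kHz ≤ fs/2 = 23.9 kHz, appears at 9.3 kHz.
86.3 kHz mod fs = 38.5 kHz.
38.5 kHz > fs/2 = 23.9 kHz, folds to fs − 38.5 kHz = 9.3 kHz.
14.6 kHz ≤ fs/2 = 23.9 kHz, passes unchanged.
57.1 kHz and 86.3 kHz both map to 9.3 kHz.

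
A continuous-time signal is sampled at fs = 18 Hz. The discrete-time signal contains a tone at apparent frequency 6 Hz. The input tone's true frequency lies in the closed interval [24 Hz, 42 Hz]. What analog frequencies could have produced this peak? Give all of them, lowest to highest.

Frequencies that alias to 6 Hz are k·fs ± 6 Hz for integer k ≥ 0.
k=0: 6 Hz.
k=1: 12 Hz, 24 Hz.
k=2: 30 Hz, 42 Hz.
k=3: 48 Hz, 60 Hz.
Within [24 Hz, 42 Hz]: 24 Hz, 30 Hz, 42 Hz.

24 Hz, 30 Hz, 42 Hz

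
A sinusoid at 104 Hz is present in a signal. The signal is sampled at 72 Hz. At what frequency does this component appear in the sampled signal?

32 Hz

104 Hz mod fs = 32 Hz.
32 Hz ≤ fs/2 = 36 Hz, appears at 32 Hz.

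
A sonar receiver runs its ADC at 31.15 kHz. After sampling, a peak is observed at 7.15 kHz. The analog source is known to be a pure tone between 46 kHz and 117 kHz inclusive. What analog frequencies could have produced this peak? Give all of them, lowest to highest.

Frequencies that alias to 7.15 kHz are k·fs ± 7.15 kHz for integer k ≥ 0.
k=0: 7.15 kHz.
k=1: 24 kHz, 38.3 kHz.
k=2: 55.15 kHz, 69.45 kHz.
k=3: 86.3 kHz, 100.6 kHz.
k=4: 117.45 kHz, 131.75 kHz.
Within [46 kHz, 117 kHz]: 55.15 kHz, 69.45 kHz, 86.3 kHz, 100.6 kHz.

55.15 kHz, 69.45 kHz, 86.3 kHz, 100.6 kHz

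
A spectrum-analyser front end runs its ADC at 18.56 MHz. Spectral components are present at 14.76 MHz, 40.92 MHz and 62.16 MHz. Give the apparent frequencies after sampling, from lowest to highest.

3.8 MHz, 6.48 MHz

fs/2 = 9.28 MHz.
14.76 MHz > fs/2 = 9.28 MHz, folds to fs − 14.76 MHz = 3.8 MHz.
40.92 MHz mod fs = 3.8 MHz.
3.8 MHz ≤ fs/2 = 9.28 MHz, appears at 3.8 MHz.
62.16 MHz mod fs = 6.48 MHz.
6.48 MHz ≤ fs/2 = 9.28 MHz, appears at 6.48 MHz.
Distinct values: {3.8 MHz, 6.48 MHz}.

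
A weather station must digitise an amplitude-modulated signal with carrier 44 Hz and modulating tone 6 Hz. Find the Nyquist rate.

100 Hz

AM sidebands sit at fc ± fm = 38 Hz and 50 Hz.
Highest-frequency component: 50 Hz.
Nyquist rate = 2 × 50 Hz = 100 Hz.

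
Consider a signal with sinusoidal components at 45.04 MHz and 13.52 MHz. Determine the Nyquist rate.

Highest-frequency component: 45.04 MHz.
Nyquist rate = 2 × 45.04 MHz = 90.08 MHz.

90.08 MHz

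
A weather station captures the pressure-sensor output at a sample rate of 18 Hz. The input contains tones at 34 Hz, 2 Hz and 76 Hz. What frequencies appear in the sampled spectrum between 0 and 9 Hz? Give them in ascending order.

fs/2 = 9 Hz.
34 Hz mod fs = 16 Hz.
16 Hz > fs/2 = 9 Hz, folds to fs − 16 Hz = 2 Hz.
2 Hz ≤ fs/2 = 9 Hz, passes unchanged.
76 Hz mod fs = 4 Hz.
4 Hz ≤ fs/2 = 9 Hz, appears at 4 Hz.
Distinct values: {2 Hz, 4 Hz}.

2 Hz, 4 Hz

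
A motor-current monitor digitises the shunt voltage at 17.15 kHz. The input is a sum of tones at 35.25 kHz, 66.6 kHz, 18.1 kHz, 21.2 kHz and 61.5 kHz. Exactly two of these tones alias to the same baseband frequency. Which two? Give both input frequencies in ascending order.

18.1 kHz, 35.25 kHz

fs/2 = 8.575 kHz.
35.25 kHz mod fs = 0.95 kHz.
0.95 kHz ≤ fs/2 = 8.575 kHz, appears at 0.95 kHz.
66.6 kHz mod fs = 15.15 kHz.
15.15 kHz > fs/2 = 8.575 kHz, folds to fs − 15.15 kHz = 2 kHz.
18.1 kHz mod fs = 0.95 kHz.
0.95 kHz ≤ fs/2 = 8.575 kHz, appears at 0.95 kHz.
21.2 kHz mod fs = 4.05 kHz.
4.05 kHz ≤ fs/2 = 8.575 kHz, appears at 4.05 kHz.
61.5 kHz mod fs = 10.05 kHz.
10.05 kHz > fs/2 = 8.575 kHz, folds to fs − 10.05 kHz = 7.1 kHz.
18.1 kHz and 35.25 kHz both map to 0.95 kHz.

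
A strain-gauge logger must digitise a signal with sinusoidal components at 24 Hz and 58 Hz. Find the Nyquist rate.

Highest-frequency component: 58 Hz.
Nyquist rate = 2 × 58 Hz = 116 Hz.

116 Hz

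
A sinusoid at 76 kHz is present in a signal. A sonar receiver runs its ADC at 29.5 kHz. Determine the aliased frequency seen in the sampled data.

12.5 kHz

76 kHz mod fs = 17 kHz.
17 kHz > fs/2 = 14.75 kHz, folds to fs − 17 kHz = 12.5 kHz.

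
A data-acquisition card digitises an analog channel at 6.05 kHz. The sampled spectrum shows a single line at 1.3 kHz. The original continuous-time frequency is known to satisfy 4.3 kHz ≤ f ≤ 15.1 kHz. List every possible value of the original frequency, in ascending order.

4.75 kHz, 7.35 kHz, 10.8 kHz, 13.4 kHz

Frequencies that alias to 1.3 kHz are k·fs ± 1.3 kHz for integer k ≥ 0.
k=0: 1.3 kHz.
k=1: 4.75 kHz, 7.35 kHz.
k=2: 10.8 kHz, 13.4 kHz.
k=3: 16.85 kHz, 19.45 kHz.
Within [4.3 kHz, 15.1 kHz]: 4.75 kHz, 7.35 kHz, 10.8 kHz, 13.4 kHz.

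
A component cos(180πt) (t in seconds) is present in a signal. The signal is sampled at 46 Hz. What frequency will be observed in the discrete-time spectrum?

ω = 180π rad/s → f = ω/(2π) = 90 Hz.
90 Hz mod fs = 44 Hz.
44 Hz > fs/2 = 23 Hz, folds to fs − 44 Hz = 2 Hz.

2 Hz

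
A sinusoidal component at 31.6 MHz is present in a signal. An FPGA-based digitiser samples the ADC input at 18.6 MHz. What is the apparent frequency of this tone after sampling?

31.6 MHz mod fs = 13 MHz.
13 MHz > fs/2 = 9.3 MHz, folds to fs − 13 MHz = 5.6 MHz.

5.6 MHz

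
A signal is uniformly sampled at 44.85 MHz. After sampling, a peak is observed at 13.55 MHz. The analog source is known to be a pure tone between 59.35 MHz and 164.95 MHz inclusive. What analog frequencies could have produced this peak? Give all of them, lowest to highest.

76.15 MHz, 103.25 MHz, 121 MHz, 148.1 MHz

Frequencies that alias to 13.55 MHz are k·fs ± 13.55 MHz for integer k ≥ 0.
k=0: 13.55 MHz.
k=1: 31.3 MHz, 58.4 MHz.
k=2: 76.15 MHz, 103.25 MHz.
k=3: 121 MHz, 148.1 MHz.
k=4: 165.85 MHz, 192.95 MHz.
Within [59.35 MHz, 164.95 MHz]: 76.15 MHz, 103.25 MHz, 121 MHz, 148.1 MHz.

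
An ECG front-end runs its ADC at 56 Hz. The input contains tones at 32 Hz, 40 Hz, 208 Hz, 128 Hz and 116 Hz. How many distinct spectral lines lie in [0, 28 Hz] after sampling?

3

fs/2 = 28 Hz.
32 Hz > fs/2 = 28 Hz, folds to fs − 32 Hz = 24 Hz.
40 Hz > fs/2 = 28 Hz, folds to fs − 40 Hz = 16 Hz.
208 Hz mod fs = 40 Hz.
40 Hz > fs/2 = 28 Hz, folds to fs − 40 Hz = 16 Hz.
128 Hz mod fs = 16 Hz.
16 Hz ≤ fs/2 = 28 Hz, appears at 16 Hz.
116 Hz mod fs = 4 Hz.
4 Hz ≤ fs/2 = 28 Hz, appears at 4 Hz.
Distinct values: {4 Hz, 16 Hz, 24 Hz} → 3.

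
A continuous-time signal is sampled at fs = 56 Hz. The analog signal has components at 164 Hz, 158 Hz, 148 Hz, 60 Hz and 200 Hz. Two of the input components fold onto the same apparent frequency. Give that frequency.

4 Hz

fs/2 = 28 Hz.
164 Hz mod fs = 52 Hz.
52 Hz > fs/2 = 28 Hz, folds to fs − 52 Hz = 4 Hz.
158 Hz mod fs = 46 Hz.
46 Hz > fs/2 = 28 Hz, folds to fs − 46 Hz = 10 Hz.
148 Hz mod fs = 36 Hz.
36 Hz > fs/2 = 28 Hz, folds to fs − 36 Hz = 20 Hz.
60 Hz mod fs = 4 Hz.
4 Hz ≤ fs/2 = 28 Hz, appears at 4 Hz.
200 Hz mod fs = 32 Hz.
32 Hz > fs/2 = 28 Hz, folds to fs − 32 Hz = 24 Hz.
60 Hz and 164 Hz both map to 4 Hz.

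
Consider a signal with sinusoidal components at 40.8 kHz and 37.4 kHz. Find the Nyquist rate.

81.6 kHz

Highest-frequency component: 40.8 kHz.
Nyquist rate = 2 × 40.8 kHz = 81.6 kHz.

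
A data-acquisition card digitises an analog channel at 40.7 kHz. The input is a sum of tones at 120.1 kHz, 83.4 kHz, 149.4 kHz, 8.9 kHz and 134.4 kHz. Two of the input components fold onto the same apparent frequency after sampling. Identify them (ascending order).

fs/2 = 20.35 kHz.
120.1 kHz mod fs = 38.7 kHz.
38.7 kHz > fs/2 = 20.35 kHz, folds to fs − 38.7 kHz = 2 kHz.
83.4 kHz mod fs = 2 kHz.
2 kHz ≤ fs/2 = 20.35 kHz, appears at 2 kHz.
149.4 kHz mod fs = 27.3 kHz.
27.3 kHz > fs/2 = 20.35 kHz, folds to fs − 27.3 kHz = 13.4 kHz.
8.9 kHz ≤ fs/2 = 20.35 kHz, passes unchanged.
134.4 kHz mod fs = 12.3 kHz.
12.3 kHz ≤ fs/2 = 20.35 kHz, appears at 12.3 kHz.
83.4 kHz and 120.1 kHz both map to 2 kHz.

83.4 kHz, 120.1 kHz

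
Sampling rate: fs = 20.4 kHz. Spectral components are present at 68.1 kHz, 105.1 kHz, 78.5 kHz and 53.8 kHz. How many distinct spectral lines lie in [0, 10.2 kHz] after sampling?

fs/2 = 10.2 kHz.
68.1 kHz mod fs = 6.9 kHz.
6.9 kHz ≤ fs/2 = 10.2 kHz, appears at 6.9 kHz.
105.1 kHz mod fs = 3.1 kHz.
3.1 kHz ≤ fs/2 = 10.2 kHz, appears at 3.1 kHz.
78.5 kHz mod fs = 17.3 kHz.
17.3 kHz > fs/2 = 10.2 kHz, folds to fs − 17.3 kHz = 3.1 kHz.
53.8 kHz mod fs = 13 kHz.
13 kHz > fs/2 = 10.2 kHz, folds to fs − 13 kHz = 7.4 kHz.
Distinct values: {3.1 kHz, 6.9 kHz, 7.4 kHz} → 3.

3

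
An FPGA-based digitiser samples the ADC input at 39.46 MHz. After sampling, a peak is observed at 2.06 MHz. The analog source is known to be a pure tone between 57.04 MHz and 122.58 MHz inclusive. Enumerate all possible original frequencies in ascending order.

Frequencies that alias to 2.06 MHz are k·fs ± 2.06 MHz for integer k ≥ 0.
k=0: 2.06 MHz.
k=1: 37.4 MHz, 41.52 MHz.
k=2: 76.86 MHz, 80.98 MHz.
k=3: 116.32 MHz, 120.44 MHz.
k=4: 155.78 MHz, 159.9 MHz.
Within [57.04 MHz, 122.58 MHz]: 76.86 MHz, 80.98 MHz, 116.32 MHz, 120.44 MHz.

76.86 MHz, 80.98 MHz, 116.32 MHz, 120.44 MHz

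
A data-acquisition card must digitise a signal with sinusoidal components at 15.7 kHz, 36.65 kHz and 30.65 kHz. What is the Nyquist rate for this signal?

73.3 kHz

Highest-frequency component: 36.65 kHz.
Nyquist rate = 2 × 36.65 kHz = 73.3 kHz.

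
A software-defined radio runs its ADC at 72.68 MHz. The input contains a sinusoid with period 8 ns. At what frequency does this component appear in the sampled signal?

T = 8 ns → f = 1/T = 125 MHz.
125 MHz mod fs = 52.32 MHz.
52.32 MHz > fs/2 = 36.34 MHz, folds to fs − 52.32 MHz = 20.36 MHz.

20.36 MHz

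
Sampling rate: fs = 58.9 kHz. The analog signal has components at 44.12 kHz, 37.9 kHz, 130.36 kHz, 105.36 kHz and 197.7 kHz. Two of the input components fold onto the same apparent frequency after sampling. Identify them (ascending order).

fs/2 = 29.45 kHz.
44.12 kHz > fs/2 = 29.45 kHz, folds to fs − 44.12 kHz = 14.78 kHz.
37.9 kHz > fs/2 = 29.45 kHz, folds to fs − 37.9 kHz = 21 kHz.
130.36 kHz mod fs = 12.56 kHz.
12.56 kHz ≤ fs/2 = 29.45 kHz, appears at 12.56 kHz.
105.36 kHz mod fs = 46.46 kHz.
46.46 kHz > fs/2 = 29.45 kHz, folds to fs − 46.46 kHz = 12.44 kHz.
197.7 kHz mod fs = 21 kHz.
21 kHz ≤ fs/2 = 29.45 kHz, appears at 21 kHz.
37.9 kHz and 197.7 kHz both map to 21 kHz.

37.9 kHz, 197.7 kHz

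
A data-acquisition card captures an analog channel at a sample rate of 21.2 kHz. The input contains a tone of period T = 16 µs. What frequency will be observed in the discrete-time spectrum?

1.1 kHz

T = 16 µs → f = 1/T = 62.5 kHz.
62.5 kHz mod fs = 20.1 kHz.
20.1 kHz > fs/2 = 10.6 kHz, folds to fs − 20.1 kHz = 1.1 kHz.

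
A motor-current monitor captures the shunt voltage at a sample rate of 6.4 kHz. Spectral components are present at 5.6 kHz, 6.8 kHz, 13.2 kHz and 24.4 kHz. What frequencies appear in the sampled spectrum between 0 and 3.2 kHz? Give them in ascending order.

0.4 kHz, 0.8 kHz, 1.2 kHz

fs/2 = 3.2 kHz.
5.6 kHz > fs/2 = 3.2 kHz, folds to fs − 5.6 kHz = 0.8 kHz.
6.8 kHz mod fs = 0.4 kHz.
0.4 kHz ≤ fs/2 = 3.2 kHz, appears at 0.4 kHz.
13.2 kHz mod fs = 0.4 kHz.
0.4 kHz ≤ fs/2 = 3.2 kHz, appears at 0.4 kHz.
24.4 kHz mod fs = 5.2 kHz.
5.2 kHz > fs/2 = 3.2 kHz, folds to fs − 5.2 kHz = 1.2 kHz.
Distinct values: {0.4 kHz, 0.8 kHz, 1.2 kHz}.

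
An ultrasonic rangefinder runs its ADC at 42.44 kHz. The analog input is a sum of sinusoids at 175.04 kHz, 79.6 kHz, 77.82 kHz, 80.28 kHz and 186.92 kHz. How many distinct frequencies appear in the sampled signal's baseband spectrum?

fs/2 = 21.22 kHz.
175.04 kHz mod fs = 5.28 kHz.
5.28 kHz ≤ fs/2 = 21.22 kHz, appears at 5.28 kHz.
79.6 kHz mod fs = 37.16 kHz.
37.16 kHz > fs/2 = 21.22 kHz, folds to fs − 37.16 kHz = 5.28 kHz.
77.82 kHz mod fs = 35.38 kHz.
35.38 kHz > fs/2 = 21.22 kHz, folds to fs − 35.38 kHz = 7.06 kHz.
80.28 kHz mod fs = 37.84 kHz.
37.84 kHz > fs/2 = 21.22 kHz, folds to fs − 37.84 kHz = 4.6 kHz.
186.92 kHz mod fs = 17.16 kHz.
17.16 kHz ≤ fs/2 = 21.22 kHz, appears at 17.16 kHz.
Distinct values: {4.6 kHz, 5.28 kHz, 7.06 kHz, 17.16 kHz} → 4.

4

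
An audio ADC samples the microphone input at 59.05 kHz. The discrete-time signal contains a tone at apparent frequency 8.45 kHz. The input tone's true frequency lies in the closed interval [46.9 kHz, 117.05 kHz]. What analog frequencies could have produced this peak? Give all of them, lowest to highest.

Frequencies that alias to 8.45 kHz are k·fs ± 8.45 kHz for integer k ≥ 0.
k=0: 8.45 kHz.
k=1: 50.6 kHz, 67.5 kHz.
k=2: 109.65 kHz, 126.55 kHz.
k=3: 168.7 kHz, 185.6 kHz.
Within [46.9 kHz, 117.05 kHz]: 50.6 kHz, 67.5 kHz, 109.65 kHz.

50.6 kHz, 67.5 kHz, 109.65 kHz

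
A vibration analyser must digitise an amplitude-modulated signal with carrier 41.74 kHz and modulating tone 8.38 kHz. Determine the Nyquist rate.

100.24 kHz

AM sidebands sit at fc ± fm = 33.36 kHz and 50.12 kHz.
Highest-frequency component: 50.12 kHz.
Nyquist rate = 2 × 50.12 kHz = 100.24 kHz.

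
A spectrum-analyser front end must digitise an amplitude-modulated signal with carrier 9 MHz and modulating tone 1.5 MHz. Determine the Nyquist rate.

21 MHz

AM sidebands sit at fc ± fm = 7.5 MHz and 10.5 MHz.
Highest-frequency component: 10.5 MHz.
Nyquist rate = 2 × 10.5 MHz = 21 MHz.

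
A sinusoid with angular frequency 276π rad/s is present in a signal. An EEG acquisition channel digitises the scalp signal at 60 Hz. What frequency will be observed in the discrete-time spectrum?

18 Hz

ω = 276π rad/s → f = ω/(2π) = 138 Hz.
138 Hz mod fs = 18 Hz.
18 Hz ≤ fs/2 = 30 Hz, appears at 18 Hz.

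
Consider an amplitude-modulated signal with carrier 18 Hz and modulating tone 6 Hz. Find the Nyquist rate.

AM sidebands sit at fc ± fm = 12 Hz and 24 Hz.
Highest-frequency component: 24 Hz.
Nyquist rate = 2 × 24 Hz = 48 Hz.

48 Hz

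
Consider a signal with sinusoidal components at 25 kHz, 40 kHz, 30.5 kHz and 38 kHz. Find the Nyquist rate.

80 kHz

Highest-frequency component: 40 kHz.
Nyquist rate = 2 × 40 kHz = 80 kHz.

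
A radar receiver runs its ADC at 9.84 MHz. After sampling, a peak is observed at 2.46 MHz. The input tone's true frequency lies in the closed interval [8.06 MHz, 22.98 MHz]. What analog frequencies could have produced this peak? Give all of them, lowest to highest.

Frequencies that alias to 2.46 MHz are k·fs ± 2.46 MHz for integer k ≥ 0.
k=0: 2.46 MHz.
k=1: 7.38 MHz, 12.3 MHz.
k=2: 17.22 MHz, 22.14 MHz.
k=3: 27.06 MHz, 31.98 MHz.
Within [8.06 MHz, 22.98 MHz]: 12.3 MHz, 17.22 MHz, 22.14 MHz.

12.3 MHz, 17.22 MHz, 22.14 MHz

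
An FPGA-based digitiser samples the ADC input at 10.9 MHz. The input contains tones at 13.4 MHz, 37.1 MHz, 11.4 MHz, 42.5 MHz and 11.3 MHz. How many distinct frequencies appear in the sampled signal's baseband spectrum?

fs/2 = 5.45 MHz.
13.4 MHz mod fs = 2.5 MHz.
2.5 MHz ≤ fs/2 = 5.45 MHz, appears at 2.5 MHz.
37.1 MHz mod fs = 4.4 MHz.
4.4 MHz ≤ fs/2 = 5.45 MHz, appears at 4.4 MHz.
11.4 MHz mod fs = 0.5 MHz.
0.5 MHz ≤ fs/2 = 5.45 MHz, appears at 0.5 MHz.
42.5 MHz mod fs = 9.8 MHz.
9.8 MHz > fs/2 = 5.45 MHz, folds to fs − 9.8 MHz = 1.1 MHz.
11.3 MHz mod fs = 0.4 MHz.
0.4 MHz ≤ fs/2 = 5.45 MHz, appears at 0.4 MHz.
Distinct values: {0.4 MHz, 0.5 MHz, 1.1 MHz, 2.5 MHz, 4.4 MHz} → 5.

5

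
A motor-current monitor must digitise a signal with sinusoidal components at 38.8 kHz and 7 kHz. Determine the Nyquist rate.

Highest-frequency component: 38.8 kHz.
Nyquist rate = 2 × 38.8 kHz = 77.6 kHz.

77.6 kHz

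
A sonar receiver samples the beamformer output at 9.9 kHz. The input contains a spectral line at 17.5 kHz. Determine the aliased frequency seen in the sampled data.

2.3 kHz

17.5 kHz mod fs = 7.6 kHz.
7.6 kHz > fs/2 = 4.95 kHz, folds to fs − 7.6 kHz = 2.3 kHz.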